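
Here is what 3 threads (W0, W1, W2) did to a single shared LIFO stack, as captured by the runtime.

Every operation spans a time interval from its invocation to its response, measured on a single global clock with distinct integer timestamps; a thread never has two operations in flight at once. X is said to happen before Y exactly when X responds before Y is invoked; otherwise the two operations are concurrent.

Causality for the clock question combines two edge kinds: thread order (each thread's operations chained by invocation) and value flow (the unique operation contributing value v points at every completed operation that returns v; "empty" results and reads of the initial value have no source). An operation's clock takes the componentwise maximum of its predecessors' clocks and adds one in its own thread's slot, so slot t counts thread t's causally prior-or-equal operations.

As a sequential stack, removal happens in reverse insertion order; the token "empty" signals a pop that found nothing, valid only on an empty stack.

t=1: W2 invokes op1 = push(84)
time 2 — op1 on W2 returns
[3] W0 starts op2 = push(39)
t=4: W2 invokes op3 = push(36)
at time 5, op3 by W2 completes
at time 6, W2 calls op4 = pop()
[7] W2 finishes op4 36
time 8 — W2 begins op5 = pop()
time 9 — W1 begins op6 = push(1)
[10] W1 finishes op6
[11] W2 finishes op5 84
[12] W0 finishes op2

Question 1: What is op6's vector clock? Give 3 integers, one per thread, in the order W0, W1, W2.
op1, invoked 1, has no incoming edges; only W2's bump applies → (0, 0, 1)
op6, invoked 9, has no incoming edges; only W1's bump applies → (0, 1, 0)
op2, invoked 3, has no incoming edges; only W0's bump applies → (1, 0, 0)
from VC(op1)=(0, 0, 1), op3 (invoked 4) maxes components and bumps W2 → (0, 0, 2)
from VC(op3)=(0, 0, 2), op4 (invoked 6) maxes components and bumps W2 → (0, 0, 3)
from VC(op1)=(0, 0, 1), VC(op4)=(0, 0, 3), op5 (invoked 8) maxes components and bumps W2 → (0, 0, 4)
target: VC(op6) = (0, 1, 0)

(0, 1, 0)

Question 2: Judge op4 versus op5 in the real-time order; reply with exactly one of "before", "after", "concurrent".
op4 spans [6,7], op5 spans [8,11]
resp(op4)=7 < inv(op5)=8

before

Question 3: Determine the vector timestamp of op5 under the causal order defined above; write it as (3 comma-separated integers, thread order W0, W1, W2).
no predecessors for op1 (invoked 1): W2 increments from zero → (0, 0, 1)
no predecessors for op6 (invoked 9): W1 increments from zero → (0, 1, 0)
no predecessors for op2 (invoked 3): W0 increments from zero → (1, 0, 0)
op3, invoked 4, takes VC(op1)=(0, 0, 1) under max, adds 1 for W2 → (0, 0, 2)
op4, invoked 6, takes VC(op3)=(0, 0, 2) under max, adds 1 for W2 → (0, 0, 3)
op5, invoked 8, takes VC(op1)=(0, 0, 1), VC(op4)=(0, 0, 3) under max, adds 1 for W2 → (0, 0, 4)
target: VC(op5) = (0, 0, 4)

(0, 0, 4)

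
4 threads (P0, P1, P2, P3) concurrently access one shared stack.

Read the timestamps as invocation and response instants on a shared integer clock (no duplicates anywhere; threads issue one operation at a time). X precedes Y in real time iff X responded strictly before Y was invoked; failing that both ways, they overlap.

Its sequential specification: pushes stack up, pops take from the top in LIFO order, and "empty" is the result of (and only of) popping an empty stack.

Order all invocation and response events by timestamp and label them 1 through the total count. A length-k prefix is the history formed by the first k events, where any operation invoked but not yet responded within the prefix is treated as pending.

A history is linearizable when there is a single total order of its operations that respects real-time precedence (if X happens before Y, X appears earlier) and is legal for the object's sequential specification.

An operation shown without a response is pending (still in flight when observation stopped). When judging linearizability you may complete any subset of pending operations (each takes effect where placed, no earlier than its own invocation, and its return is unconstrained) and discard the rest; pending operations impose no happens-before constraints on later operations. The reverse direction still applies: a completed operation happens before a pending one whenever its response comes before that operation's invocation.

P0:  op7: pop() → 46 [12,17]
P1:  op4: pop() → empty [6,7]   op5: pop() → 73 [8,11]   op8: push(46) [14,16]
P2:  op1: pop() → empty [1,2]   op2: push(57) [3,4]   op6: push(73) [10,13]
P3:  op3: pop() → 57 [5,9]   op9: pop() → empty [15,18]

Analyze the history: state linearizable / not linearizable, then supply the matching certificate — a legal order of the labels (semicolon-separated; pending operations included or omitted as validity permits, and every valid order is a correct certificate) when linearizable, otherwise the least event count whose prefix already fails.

after step 1 (op1 pop() → empty): stack <>
after step 2 (op2 push(57)): stack <57>
after step 3 (op3 pop() → 57): stack <>
after step 4 (op4 pop() → empty): stack <>
after step 5 (op6 push(73)): stack <73>
after step 6 (op5 pop() → 73): stack <>
after step 7 (op8 push(46)): stack <46>
after step 8 (op7 pop() → 46): stack <>
after step 9 (op9 pop() → empty): stack <>

linearizable — witness: op1; op2; op3; op4; op6; op5; op8; op7; op9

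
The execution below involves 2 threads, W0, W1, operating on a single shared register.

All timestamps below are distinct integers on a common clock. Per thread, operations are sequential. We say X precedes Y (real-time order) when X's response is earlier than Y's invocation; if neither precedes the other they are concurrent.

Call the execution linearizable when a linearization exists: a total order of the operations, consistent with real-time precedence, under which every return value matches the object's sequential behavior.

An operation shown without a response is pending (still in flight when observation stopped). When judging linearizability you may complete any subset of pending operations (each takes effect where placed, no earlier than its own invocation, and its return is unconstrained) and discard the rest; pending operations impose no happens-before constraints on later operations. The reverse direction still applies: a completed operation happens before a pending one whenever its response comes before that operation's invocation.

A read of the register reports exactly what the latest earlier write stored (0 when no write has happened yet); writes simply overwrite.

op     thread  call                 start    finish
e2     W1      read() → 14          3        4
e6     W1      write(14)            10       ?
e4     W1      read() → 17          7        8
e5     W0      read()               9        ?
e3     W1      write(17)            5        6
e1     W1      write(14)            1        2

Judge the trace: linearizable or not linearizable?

one valid linearization: e1, e2, e3, e4
step 1: e1 write(14) — value 14
step 2: e2 read() → 14 — value 14
step 3: e3 write(17) — value 17
step 4: e4 read() → 17 — value 17

linearizable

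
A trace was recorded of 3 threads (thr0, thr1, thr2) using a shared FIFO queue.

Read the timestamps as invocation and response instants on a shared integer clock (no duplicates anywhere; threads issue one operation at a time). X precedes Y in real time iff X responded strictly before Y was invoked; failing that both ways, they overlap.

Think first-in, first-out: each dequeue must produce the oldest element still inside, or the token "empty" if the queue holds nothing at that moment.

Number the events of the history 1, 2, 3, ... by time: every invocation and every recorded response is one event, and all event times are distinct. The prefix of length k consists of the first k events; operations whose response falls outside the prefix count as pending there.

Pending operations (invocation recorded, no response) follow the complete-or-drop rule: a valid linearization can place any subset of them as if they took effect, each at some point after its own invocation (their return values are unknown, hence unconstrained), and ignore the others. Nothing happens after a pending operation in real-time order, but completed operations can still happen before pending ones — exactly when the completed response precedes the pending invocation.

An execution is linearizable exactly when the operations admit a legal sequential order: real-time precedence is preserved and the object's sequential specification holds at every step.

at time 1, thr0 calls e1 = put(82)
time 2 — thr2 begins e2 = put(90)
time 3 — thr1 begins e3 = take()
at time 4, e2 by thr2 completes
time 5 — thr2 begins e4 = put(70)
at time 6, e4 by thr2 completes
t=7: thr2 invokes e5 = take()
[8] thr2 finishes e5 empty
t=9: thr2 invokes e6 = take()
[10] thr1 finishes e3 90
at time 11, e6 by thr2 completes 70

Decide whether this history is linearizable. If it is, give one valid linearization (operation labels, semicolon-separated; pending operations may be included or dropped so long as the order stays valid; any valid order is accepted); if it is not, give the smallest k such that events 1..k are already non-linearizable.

not linearizable — minimal violating prefix: 8 events

the violation lands at event 8, e5's response at time 8: events 1..7 linearize, events 1..8 do not
exactly one order of the 3 completed ops respects real time; the FIFO queue replay fails
no completion choice of the 2 pending operations (e1, e3) rescues it — every subset was tried
take e2, e4, e5 (pending dropped): step 3 already fails, because e5 take() → empty cannot occur there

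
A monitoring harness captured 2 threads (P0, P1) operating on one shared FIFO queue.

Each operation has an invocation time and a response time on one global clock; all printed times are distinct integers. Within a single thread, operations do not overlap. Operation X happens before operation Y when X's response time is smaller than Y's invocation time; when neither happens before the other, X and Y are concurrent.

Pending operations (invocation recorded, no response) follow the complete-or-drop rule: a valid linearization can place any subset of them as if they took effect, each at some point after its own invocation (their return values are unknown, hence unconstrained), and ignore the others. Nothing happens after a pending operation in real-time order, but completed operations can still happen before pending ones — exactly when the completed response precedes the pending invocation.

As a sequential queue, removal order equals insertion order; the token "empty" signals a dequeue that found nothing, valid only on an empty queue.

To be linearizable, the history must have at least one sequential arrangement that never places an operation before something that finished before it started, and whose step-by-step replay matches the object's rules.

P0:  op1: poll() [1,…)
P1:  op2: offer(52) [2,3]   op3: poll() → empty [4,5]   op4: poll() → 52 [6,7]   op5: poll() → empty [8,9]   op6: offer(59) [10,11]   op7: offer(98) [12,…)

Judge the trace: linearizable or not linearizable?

not linearizable

already the first 7 events (up to op4's response at time 7) admit no linearization; the first 6 still do
the sole real-time-consistent order of 3 completed operations fails the FIFO queue replay
including or dropping the 1 pending operation (op1) in any combination fails
sample order op2, op3, op4 (pending dropped) stalls at step 2 — op3 poll() → empty has no legal effect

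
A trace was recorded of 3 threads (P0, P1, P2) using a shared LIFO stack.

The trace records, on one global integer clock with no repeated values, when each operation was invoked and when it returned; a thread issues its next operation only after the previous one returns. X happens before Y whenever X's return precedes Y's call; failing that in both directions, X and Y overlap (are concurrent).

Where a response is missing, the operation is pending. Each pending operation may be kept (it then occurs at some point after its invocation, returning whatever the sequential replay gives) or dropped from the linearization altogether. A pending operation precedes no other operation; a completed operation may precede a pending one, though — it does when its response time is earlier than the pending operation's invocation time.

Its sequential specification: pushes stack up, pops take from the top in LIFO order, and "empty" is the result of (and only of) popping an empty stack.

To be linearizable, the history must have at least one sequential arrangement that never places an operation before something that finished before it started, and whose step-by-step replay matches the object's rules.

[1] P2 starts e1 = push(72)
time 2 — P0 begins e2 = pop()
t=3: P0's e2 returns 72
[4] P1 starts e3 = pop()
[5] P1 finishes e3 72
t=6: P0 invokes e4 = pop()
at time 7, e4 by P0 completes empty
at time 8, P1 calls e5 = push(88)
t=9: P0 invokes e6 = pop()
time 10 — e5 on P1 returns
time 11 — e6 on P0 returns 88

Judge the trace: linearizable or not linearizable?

the violation lands at event 5, e3's response at time 5: events 1..4 linearize, events 1..5 do not
one real-time candidate order over the 2 completed operations — the LIFO stack replay rejects it
completion choices over the 1 pending operation (e1) were checked; none helps
sample order e2, e3 (pending dropped) stalls at step 1 — e2 pop() → 72 has no legal effect

not linearizable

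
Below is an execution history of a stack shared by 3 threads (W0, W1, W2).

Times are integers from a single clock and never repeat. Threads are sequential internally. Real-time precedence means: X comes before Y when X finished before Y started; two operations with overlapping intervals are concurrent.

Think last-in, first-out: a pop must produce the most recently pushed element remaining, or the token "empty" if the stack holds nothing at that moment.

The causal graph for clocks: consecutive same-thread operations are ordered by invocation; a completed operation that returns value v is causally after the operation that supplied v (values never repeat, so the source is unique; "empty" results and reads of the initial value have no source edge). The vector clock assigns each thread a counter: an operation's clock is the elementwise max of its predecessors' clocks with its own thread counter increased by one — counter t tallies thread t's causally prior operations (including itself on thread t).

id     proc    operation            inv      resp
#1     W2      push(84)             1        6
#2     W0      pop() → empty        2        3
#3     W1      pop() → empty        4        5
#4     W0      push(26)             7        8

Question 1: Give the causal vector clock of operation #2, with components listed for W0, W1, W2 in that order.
(1, 0, 0)

root op #1, invoked 1: fresh clock plus W2's own tick → (0, 0, 1)
root op #3, invoked 4: fresh clock plus W1's own tick → (0, 1, 0)
root op #2, invoked 2: fresh clock plus W0's own tick → (1, 0, 0)
VC(#4, invoked at 7): max of VC(#2)=(1, 0, 0), then +1 on thread W0 → (2, 0, 0)
target: VC(#2) = (1, 0, 0)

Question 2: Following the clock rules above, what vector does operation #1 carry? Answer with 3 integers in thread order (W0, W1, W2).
(0, 0, 1)

invoked at 1, #1 has no predecessors; its own W2 bump gives (0, 0, 1)
invoked at 4, #3 has no predecessors; its own W1 bump gives (0, 1, 0)
invoked at 2, #2 has no predecessors; its own W0 bump gives (1, 0, 0)
from VC(#2)=(1, 0, 0), #4 (invoked 7) maxes components and bumps W0 → (2, 0, 0)
target: VC(#1) = (0, 0, 1)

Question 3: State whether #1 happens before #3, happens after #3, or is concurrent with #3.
concurrent

#1 spans [1,6], #3 spans [4,5]
the intervals overlap in both directions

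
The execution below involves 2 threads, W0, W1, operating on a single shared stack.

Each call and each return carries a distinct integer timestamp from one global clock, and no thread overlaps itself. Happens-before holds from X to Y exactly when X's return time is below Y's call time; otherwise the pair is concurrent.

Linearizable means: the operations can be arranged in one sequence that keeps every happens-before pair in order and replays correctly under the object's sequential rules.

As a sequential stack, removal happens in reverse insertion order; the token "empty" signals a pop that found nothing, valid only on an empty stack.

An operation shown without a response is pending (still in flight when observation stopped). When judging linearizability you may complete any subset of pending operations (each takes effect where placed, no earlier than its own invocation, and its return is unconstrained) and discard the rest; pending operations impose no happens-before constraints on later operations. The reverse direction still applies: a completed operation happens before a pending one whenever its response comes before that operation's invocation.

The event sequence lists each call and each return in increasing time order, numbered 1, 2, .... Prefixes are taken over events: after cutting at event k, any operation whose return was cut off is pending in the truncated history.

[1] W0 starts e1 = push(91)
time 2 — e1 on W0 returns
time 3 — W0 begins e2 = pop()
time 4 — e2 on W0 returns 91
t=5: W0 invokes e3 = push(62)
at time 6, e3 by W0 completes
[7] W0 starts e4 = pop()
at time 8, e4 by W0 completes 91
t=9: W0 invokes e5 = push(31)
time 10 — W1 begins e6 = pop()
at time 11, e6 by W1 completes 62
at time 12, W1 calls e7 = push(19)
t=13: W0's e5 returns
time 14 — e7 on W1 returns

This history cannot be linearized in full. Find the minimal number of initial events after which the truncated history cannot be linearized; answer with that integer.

8

events 1..7 are linearizable; a witness order is e1, e2, e3:
step 1: e1 push(91) — stack <91>
step 2: e2 pop() → 91 — stack <>
step 3: e3 push(62) — stack <62>
include event 8 — e4 responding at 8 — and every candidate order breaks
sample order e1, e2, e3, e4 stalls at step 4 — e4 pop() → 91 has no legal effect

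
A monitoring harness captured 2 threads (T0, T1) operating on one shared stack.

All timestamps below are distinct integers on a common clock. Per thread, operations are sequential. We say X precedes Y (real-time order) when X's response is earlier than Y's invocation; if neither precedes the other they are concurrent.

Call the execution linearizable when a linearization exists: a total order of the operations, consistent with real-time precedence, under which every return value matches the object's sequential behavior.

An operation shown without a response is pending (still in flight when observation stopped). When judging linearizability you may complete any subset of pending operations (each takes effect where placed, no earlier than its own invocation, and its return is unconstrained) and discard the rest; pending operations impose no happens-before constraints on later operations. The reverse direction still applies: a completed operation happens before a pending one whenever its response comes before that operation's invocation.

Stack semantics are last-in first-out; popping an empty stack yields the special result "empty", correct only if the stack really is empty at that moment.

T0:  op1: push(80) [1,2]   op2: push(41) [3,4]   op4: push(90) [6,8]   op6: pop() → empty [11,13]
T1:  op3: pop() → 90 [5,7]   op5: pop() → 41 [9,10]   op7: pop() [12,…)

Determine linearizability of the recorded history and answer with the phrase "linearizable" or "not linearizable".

linearizable

a witness: op1, op2, op4, op3, op5, op7, op6
1. op1 push(80), leaving stack <80>
2. op2 push(41), leaving stack <80,41>
3. op4 push(90), leaving stack <80,41,90>
4. op3 pop() → 90, leaving stack <80,41>
5. op5 pop() → 41, leaving stack <80>
6. op7 pop() (pending, included), leaving stack <>
7. op6 pop() → empty, leaving stack <>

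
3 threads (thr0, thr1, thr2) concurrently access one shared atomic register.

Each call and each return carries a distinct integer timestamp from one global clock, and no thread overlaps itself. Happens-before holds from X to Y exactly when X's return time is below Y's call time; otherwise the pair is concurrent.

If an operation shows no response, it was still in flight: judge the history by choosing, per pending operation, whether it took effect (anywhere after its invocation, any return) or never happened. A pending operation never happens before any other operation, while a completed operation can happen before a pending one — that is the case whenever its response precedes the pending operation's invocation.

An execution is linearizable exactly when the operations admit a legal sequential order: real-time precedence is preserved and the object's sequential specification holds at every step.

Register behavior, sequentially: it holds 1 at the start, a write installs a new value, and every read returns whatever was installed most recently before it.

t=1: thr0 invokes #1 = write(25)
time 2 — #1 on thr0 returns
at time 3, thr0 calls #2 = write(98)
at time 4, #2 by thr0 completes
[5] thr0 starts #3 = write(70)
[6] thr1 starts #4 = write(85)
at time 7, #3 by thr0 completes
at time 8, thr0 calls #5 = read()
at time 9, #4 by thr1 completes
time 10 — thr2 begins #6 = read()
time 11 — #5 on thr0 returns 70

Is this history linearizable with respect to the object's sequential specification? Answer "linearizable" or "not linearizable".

linearizable

one valid linearization: #1, #2, #3, #5, #4
after step 1 (#1 write(25)): value 25
after step 2 (#2 write(98)): value 98
after step 3 (#3 write(70)): value 70
after step 4 (#5 read() → 70): value 70
after step 5 (#4 write(85)): value 85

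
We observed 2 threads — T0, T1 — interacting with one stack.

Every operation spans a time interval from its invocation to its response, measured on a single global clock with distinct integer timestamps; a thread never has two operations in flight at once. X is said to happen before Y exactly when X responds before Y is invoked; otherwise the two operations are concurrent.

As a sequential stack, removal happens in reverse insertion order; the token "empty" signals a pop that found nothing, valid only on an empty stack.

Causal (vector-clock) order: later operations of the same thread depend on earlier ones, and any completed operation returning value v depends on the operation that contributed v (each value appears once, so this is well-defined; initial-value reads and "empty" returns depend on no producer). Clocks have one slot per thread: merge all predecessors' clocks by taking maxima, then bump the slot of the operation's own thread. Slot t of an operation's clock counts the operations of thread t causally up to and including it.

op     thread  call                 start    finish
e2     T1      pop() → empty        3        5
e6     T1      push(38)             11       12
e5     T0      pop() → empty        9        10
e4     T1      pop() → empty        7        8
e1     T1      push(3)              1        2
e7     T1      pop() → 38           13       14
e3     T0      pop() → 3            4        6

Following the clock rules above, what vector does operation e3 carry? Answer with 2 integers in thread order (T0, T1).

(1, 1)

e1 (invocation 1): nothing precedes it; T1's component alone gives (0, 1)
e2 (invocation 3): componentwise max over VC(e1)=(0, 1), +1 at T1, giving (0, 2)
e3 (invocation 4): componentwise max over VC(e1)=(0, 1), +1 at T0, giving (1, 1)
e4 (invocation 7): componentwise max over VC(e2)=(0, 2), +1 at T1, giving (0, 3)
e5 (invocation 9): componentwise max over VC(e3)=(1, 1), +1 at T0, giving (2, 1)
e6 (invocation 11): componentwise max over VC(e4)=(0, 3), +1 at T1, giving (0, 4)
e7 (invocation 13): componentwise max over VC(e6)=(0, 4), +1 at T1, giving (0, 5)
target: VC(e3) = (1, 1)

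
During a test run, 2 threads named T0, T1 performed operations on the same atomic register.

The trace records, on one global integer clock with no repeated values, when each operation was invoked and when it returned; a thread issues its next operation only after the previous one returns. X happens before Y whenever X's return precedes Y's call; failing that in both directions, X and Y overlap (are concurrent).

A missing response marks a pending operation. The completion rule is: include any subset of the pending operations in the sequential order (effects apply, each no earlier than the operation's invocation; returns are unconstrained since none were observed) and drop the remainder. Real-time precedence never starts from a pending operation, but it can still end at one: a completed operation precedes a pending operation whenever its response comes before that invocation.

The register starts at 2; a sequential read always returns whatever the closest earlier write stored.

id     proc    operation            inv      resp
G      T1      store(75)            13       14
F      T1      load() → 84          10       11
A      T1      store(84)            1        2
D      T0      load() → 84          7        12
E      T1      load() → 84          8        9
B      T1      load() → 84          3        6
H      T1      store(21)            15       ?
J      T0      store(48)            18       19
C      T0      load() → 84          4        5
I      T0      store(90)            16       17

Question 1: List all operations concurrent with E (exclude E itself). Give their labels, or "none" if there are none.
D

E spans [8,9]: anything still running between times 8 and 9 counts as concurrent
A [1,2]: before
B [3,6]: before
C [4,5]: before
D [7,12]: concurrent
F [10,11]: after
G [13,14]: after
H [15,…): after
I [16,17]: after
J [18,19]: after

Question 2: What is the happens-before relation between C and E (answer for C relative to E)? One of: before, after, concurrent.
before

C spans [4,5], E spans [8,9]
resp(C)=5 < inv(E)=8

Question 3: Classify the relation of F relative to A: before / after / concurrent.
after

F spans [10,11], A spans [1,2]
resp(A)=2 < inv(F)=10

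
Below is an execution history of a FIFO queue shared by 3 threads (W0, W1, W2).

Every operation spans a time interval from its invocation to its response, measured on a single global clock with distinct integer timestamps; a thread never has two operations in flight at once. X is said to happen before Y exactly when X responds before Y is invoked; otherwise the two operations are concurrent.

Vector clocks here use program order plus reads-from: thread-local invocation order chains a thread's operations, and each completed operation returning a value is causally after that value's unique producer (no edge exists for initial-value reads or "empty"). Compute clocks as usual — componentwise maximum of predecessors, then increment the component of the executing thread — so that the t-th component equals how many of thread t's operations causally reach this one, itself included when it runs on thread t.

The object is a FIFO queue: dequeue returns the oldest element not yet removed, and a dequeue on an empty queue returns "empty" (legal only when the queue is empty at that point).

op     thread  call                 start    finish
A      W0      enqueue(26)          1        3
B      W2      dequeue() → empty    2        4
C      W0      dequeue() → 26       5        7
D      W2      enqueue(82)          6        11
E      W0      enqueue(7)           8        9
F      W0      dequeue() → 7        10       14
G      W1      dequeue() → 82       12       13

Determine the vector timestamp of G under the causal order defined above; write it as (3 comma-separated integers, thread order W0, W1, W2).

(0, 1, 2)

invoked at 2, B has no predecessors; its own W2 bump gives (0, 0, 1)
invoked at 1, A has no predecessors; its own W0 bump gives (1, 0, 0)
D, invoked 6, takes VC(B)=(0, 0, 1) under max, adds 1 for W2 → (0, 0, 2)
C, invoked 5, takes VC(A)=(1, 0, 0) under max, adds 1 for W0 → (2, 0, 0)
G, invoked 12, takes VC(D)=(0, 0, 2) under max, adds 1 for W1 → (0, 1, 2)
E, invoked 8, takes VC(C)=(2, 0, 0) under max, adds 1 for W0 → (3, 0, 0)
F, invoked 10, takes VC(E)=(3, 0, 0) under max, adds 1 for W0 → (4, 0, 0)
target: VC(G) = (0, 1, 2)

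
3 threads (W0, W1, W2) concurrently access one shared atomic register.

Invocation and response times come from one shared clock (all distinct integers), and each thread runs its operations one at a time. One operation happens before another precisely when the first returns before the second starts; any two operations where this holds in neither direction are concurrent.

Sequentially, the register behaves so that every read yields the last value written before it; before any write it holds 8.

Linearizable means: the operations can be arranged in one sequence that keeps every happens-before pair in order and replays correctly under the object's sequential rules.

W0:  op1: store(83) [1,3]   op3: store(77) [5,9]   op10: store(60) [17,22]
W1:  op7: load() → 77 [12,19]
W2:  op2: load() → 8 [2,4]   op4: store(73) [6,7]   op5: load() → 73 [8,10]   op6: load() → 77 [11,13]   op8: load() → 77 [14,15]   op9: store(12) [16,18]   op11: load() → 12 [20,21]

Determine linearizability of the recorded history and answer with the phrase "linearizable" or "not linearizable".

linearizable

a witness: op2, op1, op4, op5, op3, op6, op7, op8, op9, op11, op10
1. op2 load() → 8, leaving value 8
2. op1 store(83), leaving value 83
3. op4 store(73), leaving value 73
4. op5 load() → 73, leaving value 73
5. op3 store(77), leaving value 77
6. op6 load() → 77, leaving value 77
7. op7 load() → 77, leaving value 77
8. op8 load() → 77, leaving value 77
9. op9 store(12), leaving value 12
10. op11 load() → 12, leaving value 12
11. op10 store(60), leaving value 60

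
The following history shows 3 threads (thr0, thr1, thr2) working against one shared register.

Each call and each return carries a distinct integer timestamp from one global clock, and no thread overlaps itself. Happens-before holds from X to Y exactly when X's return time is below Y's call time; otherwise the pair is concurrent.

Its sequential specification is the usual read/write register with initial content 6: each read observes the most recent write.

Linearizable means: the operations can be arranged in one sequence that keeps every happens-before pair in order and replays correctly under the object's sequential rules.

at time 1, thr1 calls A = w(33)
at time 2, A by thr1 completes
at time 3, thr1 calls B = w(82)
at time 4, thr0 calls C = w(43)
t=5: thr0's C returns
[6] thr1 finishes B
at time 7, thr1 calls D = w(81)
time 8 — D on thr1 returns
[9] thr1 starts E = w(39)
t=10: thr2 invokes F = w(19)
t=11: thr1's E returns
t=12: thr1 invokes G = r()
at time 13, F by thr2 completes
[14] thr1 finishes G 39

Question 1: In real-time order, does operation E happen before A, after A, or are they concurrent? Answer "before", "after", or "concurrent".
E spans [9,11], A spans [1,2]
resp(A)=2 < inv(E)=9

after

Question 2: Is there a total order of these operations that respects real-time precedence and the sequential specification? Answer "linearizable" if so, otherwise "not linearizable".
one valid linearization: A, B, C, D, E, G, F
step 1: A w(33) — value 33
step 2: B w(82) — value 82
step 3: C w(43) — value 43
step 4: D w(81) — value 81
step 5: E w(39) — value 39
step 6: G r() → 39 — value 39
step 7: F w(19) — value 19

linearizable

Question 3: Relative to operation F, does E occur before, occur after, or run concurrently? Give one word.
E spans [9,11], F spans [10,13]
the intervals overlap in both directions

concurrent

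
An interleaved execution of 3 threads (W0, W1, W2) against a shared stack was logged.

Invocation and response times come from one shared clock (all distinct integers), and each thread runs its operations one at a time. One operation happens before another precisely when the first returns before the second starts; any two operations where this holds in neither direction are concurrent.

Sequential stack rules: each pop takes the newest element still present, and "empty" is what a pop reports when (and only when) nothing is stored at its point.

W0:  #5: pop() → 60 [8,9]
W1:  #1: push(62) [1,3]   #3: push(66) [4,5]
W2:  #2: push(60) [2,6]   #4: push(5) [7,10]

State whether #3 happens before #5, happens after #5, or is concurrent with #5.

#3 spans [4,5], #5 spans [8,9]
resp(#3)=5 < inv(#5)=8

before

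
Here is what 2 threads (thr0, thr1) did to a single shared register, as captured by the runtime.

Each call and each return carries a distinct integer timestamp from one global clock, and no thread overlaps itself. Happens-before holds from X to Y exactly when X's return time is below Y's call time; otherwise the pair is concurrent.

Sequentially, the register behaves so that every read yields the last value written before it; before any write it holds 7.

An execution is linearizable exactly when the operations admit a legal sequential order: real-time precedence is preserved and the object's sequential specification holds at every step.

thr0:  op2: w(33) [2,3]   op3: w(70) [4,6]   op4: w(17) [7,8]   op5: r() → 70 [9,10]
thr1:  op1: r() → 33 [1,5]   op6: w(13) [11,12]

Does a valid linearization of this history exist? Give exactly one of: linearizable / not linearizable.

not linearizable

prefix check: 1..9 passes, 1..10 fails once op5's time-10 response joins
checked exhaustively: 3 real-time-consistent orders of 5 completed operations, zero legal register replays
take op1, op2, op3, op4, op5: step 1 already fails, because op1 r() → 33 cannot occur there
take op2, op1, op3, op4, op5: step 5 already fails, because op5 r() → 70 cannot occur there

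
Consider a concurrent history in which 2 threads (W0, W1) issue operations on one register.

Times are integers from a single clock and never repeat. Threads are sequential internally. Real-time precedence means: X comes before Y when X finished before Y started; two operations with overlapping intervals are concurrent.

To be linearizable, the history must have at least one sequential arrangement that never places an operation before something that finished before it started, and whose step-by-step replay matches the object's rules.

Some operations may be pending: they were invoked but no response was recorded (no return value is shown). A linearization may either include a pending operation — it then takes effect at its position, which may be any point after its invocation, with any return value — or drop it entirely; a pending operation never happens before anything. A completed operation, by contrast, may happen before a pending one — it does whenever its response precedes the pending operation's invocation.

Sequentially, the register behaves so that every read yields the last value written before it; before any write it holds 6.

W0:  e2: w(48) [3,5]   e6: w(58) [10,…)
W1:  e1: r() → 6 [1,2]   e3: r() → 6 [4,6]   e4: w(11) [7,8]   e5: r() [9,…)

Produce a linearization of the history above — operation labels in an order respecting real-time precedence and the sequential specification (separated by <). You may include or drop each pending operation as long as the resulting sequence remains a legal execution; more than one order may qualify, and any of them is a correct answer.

after step 1 (e1 r() → 6): value 6
after step 2 (e3 r() → 6): value 6
after step 3 (e2 w(48)): value 48
after step 4 (e4 w(11)): value 11

e1 < e3 < e2 < e4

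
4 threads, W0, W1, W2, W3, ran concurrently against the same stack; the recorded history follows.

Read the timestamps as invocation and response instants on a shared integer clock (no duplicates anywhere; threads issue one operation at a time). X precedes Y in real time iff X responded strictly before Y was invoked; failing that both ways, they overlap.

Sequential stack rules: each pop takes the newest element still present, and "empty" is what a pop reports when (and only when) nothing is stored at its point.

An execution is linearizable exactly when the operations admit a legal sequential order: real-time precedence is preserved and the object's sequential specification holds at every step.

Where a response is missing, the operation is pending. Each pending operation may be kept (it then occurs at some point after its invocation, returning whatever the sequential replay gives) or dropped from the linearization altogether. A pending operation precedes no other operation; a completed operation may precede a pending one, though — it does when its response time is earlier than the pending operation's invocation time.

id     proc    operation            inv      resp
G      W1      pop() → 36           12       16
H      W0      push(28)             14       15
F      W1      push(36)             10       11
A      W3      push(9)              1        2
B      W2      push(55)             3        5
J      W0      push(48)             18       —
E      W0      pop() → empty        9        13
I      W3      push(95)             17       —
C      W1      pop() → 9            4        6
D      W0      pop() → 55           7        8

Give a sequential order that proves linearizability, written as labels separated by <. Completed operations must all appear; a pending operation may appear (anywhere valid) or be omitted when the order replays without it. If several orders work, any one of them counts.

A < C < B < D < E < F < G < H

step 1: A push(9) — stack <9>
step 2: C pop() → 9 — stack <>
step 3: B push(55) — stack <55>
step 4: D pop() → 55 — stack <>
step 5: E pop() → empty — stack <>
step 6: F push(36) — stack <36>
step 7: G pop() → 36 — stack <>
step 8: H push(28) — stack <28>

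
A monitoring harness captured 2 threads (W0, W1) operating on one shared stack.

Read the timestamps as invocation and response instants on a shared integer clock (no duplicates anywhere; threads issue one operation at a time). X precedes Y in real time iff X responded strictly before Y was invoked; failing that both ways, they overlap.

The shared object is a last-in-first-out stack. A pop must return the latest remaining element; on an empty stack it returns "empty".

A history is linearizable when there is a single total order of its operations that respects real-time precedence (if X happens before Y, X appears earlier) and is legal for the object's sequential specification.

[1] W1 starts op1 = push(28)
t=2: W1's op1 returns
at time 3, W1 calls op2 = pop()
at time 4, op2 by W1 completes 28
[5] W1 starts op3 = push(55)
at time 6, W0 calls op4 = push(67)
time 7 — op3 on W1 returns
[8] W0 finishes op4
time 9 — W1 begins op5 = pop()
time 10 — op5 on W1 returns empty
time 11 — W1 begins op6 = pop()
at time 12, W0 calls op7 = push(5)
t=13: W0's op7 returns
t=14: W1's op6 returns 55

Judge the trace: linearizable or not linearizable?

not linearizable

cut after 9 events: linearizable; cut after 10 events (op5 responds, time 10): not linearizable
all 2 real-time-respecting orders fail — 5 completed stack operations, no legal replay
sample order op1, op2, op3, op4, op5 stalls at step 5 — op5 pop() → empty has no legal effect
sample order op1, op2, op4, op3, op5 stalls at step 5 — op5 pop() → empty has no legal effect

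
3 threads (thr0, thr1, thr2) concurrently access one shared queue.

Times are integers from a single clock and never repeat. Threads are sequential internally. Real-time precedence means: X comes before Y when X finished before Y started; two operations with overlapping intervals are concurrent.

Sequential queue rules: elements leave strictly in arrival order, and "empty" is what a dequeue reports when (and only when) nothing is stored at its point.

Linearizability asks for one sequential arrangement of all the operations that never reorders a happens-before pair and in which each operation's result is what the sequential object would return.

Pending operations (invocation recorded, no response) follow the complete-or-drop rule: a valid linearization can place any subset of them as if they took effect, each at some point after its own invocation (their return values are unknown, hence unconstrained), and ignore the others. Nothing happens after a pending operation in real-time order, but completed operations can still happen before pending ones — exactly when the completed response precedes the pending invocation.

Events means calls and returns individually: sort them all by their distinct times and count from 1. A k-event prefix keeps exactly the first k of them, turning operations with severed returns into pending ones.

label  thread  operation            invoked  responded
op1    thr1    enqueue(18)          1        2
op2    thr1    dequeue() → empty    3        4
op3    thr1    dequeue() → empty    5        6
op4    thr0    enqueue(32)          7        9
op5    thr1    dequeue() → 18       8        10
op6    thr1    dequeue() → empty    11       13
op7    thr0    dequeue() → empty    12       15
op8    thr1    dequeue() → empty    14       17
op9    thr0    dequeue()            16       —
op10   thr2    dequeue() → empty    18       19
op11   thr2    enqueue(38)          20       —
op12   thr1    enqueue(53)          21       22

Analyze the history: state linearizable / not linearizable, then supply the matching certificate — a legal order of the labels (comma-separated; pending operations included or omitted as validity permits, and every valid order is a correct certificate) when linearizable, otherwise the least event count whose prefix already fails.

prefix check: 1..3 passes, 1..4 fails once op2's time-4 response joins
the completed operations (2 total) allow one real-time order; the queue replay rejects it
one such order, op1, op2, breaks at step 2 where op2 dequeue() → empty is illegal

not linearizable — minimal violating prefix: 4 events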